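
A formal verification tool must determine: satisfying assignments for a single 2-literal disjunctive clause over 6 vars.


Step 1: Total=2^6=64
Step 2: Unsat when all 2 false: 2^4=16
Step 3: Sat=64-16=48

48


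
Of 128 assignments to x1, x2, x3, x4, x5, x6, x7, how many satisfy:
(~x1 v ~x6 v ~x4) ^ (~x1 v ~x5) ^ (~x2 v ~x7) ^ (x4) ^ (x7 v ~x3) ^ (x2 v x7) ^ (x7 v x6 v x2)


CNF with 7 clauses over 7 vars (128 assignments).
An assignment satisfies CNF iff every clause has >=1 true literal.
Check each row (bits = x1,x2,x3,x4,x5,x6,x7; clause T/F shown):
  row 0 [0000000]: clauses=TTTFTFF -> 0
  row 1 [0000001]: clauses=TTTFTTT -> 0
  row 2 [0000010]: clauses=TTTFTFT -> 0
  row 3 [0000011]: clauses=TTTFTTT -> 0
  row 4 [0000100]: clauses=TTTFTFF -> 0
  (every remaining row is evaluated the same way; all 128 results are listed next)
Full result column, 8 rows per line (x1,x2,x3,x4 fixed per line; x5,x6,x7 runs 000..111 left to right):
  rows 0-7 [x1,x2,x3,x4=0000]: 00000000  (ones: 0)
  rows 8-15 [x1,x2,x3,x4=0001]: 01010101  (ones: 4)
  rows 16-23 [x1,x2,x3,x4=0010]: 00000000  (ones: 0)
  rows 24-31 [x1,x2,x3,x4=0011]: 01010101  (ones: 4)
  rows 32-39 [x1,x2,x3,x4=0100]: 00000000  (ones: 0)
  rows 40-47 [x1,x2,x3,x4=0101]: 10101010  (ones: 4)
  rows 48-55 [x1,x2,x3,x4=0110]: 00000000  (ones: 0)
  rows 56-63 [x1,x2,x3,x4=0111]: 00000000  (ones: 0)
  rows 64-71 [x1,x2,x3,x4=1000]: 00000000  (ones: 0)
  rows 72-79 [x1,x2,x3,x4=1001]: 01000000  (ones: 1)
  rows 80-87 [x1,x2,x3,x4=1010]: 00000000  (ones: 0)
  rows 88-95 [x1,x2,x3,x4=1011]: 01000000  (ones: 1)
  rows 96-103 [x1,x2,x3,x4=1100]: 00000000  (ones: 0)
  rows 104-111 [x1,x2,x3,x4=1101]: 10000000  (ones: 1)
  rows 112-119 [x1,x2,x3,x4=1110]: 00000000  (ones: 0)
  rows 120-127 [x1,x2,x3,x4=1111]: 00000000  (ones: 0)
Satisfying assignments = 0+4+0+4+0+4+0+0+0+1+0+1+0+1+0+0 = 15

15


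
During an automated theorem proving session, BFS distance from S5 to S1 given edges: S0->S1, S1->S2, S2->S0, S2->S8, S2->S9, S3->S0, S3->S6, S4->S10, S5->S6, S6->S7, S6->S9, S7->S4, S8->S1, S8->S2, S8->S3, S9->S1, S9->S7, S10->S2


BFS layer-by-layer from S5:
  dist 0: {S5}
  dist 1: {S6}
  dist 2: {S7, S9}
  dist 3: {S1, S4}
  -> S1 reached at distance 3
Shortest path length = 3

3


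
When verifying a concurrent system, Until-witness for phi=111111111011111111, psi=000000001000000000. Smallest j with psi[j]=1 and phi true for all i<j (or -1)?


(phi U psi) at 0: need smallest j with psi[j]=1 and phi[i]=1 for all i in [0,j).
Scan from step 0:
  step 0: phi=1, psi=0 -> continue
  step 1: phi=1, psi=0 -> continue
  step 2: phi=1, psi=0 -> continue
  step 3: phi=1, psi=0 -> continue
  step 8: psi=1 and phi held for [0,8) -> witness found
Witness step = 8

8


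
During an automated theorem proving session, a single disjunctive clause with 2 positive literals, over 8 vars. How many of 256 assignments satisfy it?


Step 1: Total=2^8=256
Step 2: Unsat when all 2 false: 2^6=64
Step 3: Sat=256-64=192

192


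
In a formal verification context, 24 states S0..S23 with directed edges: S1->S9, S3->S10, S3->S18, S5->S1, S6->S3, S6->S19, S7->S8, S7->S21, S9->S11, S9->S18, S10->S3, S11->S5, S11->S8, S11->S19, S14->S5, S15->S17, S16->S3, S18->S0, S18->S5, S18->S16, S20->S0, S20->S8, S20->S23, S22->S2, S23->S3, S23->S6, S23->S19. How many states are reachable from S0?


BFS from S0:
  layer 0: {S0}
Reachable set: {S0}
Count = 1

1


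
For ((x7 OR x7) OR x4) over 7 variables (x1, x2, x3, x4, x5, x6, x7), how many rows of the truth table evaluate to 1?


Formula: ((x7 OR x7) OR x4) over 7 vars (128 rows)
Evaluate each row (x1, x2, x3, x4, x5, x6, x7 as bits, MSB first):
  row 0 [0000000]: ((0 OR 0) OR 0) -> 0
  row 1 [0000001]: ((1 OR 1) OR 0) -> 1
  row 2 [0000010]: ((0 OR 0) OR 0) -> 0
  row 3 [0000011]: ((1 OR 1) OR 0) -> 1
  row 4 [0000100]: ((0 OR 0) OR 0) -> 0
  (every remaining row is evaluated the same way; all 128 results are listed next)
Full result column, 8 rows per line (x1,x2,x3,x4 fixed per line; x5,x6,x7 runs 000..111 left to right):
  rows 0-7 [x1,x2,x3,x4=0000]: 01010101  (ones: 4)
  rows 8-15 [x1,x2,x3,x4=0001]: 11111111  (ones: 8)
  rows 16-23 [x1,x2,x3,x4=0010]: 01010101  (ones: 4)
  rows 24-31 [x1,x2,x3,x4=0011]: 11111111  (ones: 8)
  rows 32-39 [x1,x2,x3,x4=0100]: 01010101  (ones: 4)
  rows 40-47 [x1,x2,x3,x4=0101]: 11111111  (ones: 8)
  rows 48-55 [x1,x2,x3,x4=0110]: 01010101  (ones: 4)
  rows 56-63 [x1,x2,x3,x4=0111]: 11111111  (ones: 8)
  rows 64-71 [x1,x2,x3,x4=1000]: 01010101  (ones: 4)
  rows 72-79 [x1,x2,x3,x4=1001]: 11111111  (ones: 8)
  rows 80-87 [x1,x2,x3,x4=1010]: 01010101  (ones: 4)
  rows 88-95 [x1,x2,x3,x4=1011]: 11111111  (ones: 8)
  rows 96-103 [x1,x2,x3,x4=1100]: 01010101  (ones: 4)
  rows 104-111 [x1,x2,x3,x4=1101]: 11111111  (ones: 8)
  rows 112-119 [x1,x2,x3,x4=1110]: 01010101  (ones: 4)
  rows 120-127 [x1,x2,x3,x4=1111]: 11111111  (ones: 8)
Count of 1-rows = 4+8+4+8+4+8+4+8+4+8+4+8+4+8+4+8 = 96

96


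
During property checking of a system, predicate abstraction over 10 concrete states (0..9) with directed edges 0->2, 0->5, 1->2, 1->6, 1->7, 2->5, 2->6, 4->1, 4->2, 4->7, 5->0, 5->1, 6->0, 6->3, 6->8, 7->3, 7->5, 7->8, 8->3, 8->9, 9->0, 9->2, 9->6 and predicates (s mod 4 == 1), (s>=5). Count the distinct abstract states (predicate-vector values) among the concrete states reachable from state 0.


BFS from 0:
Concrete reachable: {0, 1, 2, 3, 5, 6, 7, 8, 9}
Abstract via predicates (s mod 4 == 1), (s>=5):
  (0,0) <- {0, 2, 3}
  (0,1) <- {6, 7, 8}
  (1,0) <- {1}
  (1,1) <- {5, 9}
Distinct abstract states = 4

4


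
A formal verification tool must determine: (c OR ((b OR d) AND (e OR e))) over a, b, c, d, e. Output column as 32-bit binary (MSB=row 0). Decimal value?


Formula: (c OR ((b OR d) AND (e OR e))) over a, b, c, d, e (32 rows)
Evaluate each row (bits = a,b,c,d,e, MSB first):
  row 0 [00000]: (0 OR ((0 OR 0) AND (0 OR 0))) -> 0
  row 1 [00001]: (0 OR ((0 OR 0) AND (1 OR 1))) -> 0
  row 2 [00010]: (0 OR ((0 OR 1) AND (0 OR 0))) -> 0
  row 3 [00011]: (0 OR ((0 OR 1) AND (1 OR 1))) -> 1
  row 4 [00100]: (1 OR ((0 OR 0) AND (0 OR 0))) -> 1
  row 5 [00101]: (1 OR ((0 OR 0) AND (1 OR 1))) -> 1
  row 6 [00110]: (1 OR ((0 OR 1) AND (0 OR 0))) -> 1
  row 7 [00111]: (1 OR ((0 OR 1) AND (1 OR 1))) -> 1
  row 8 [01000]: (0 OR ((1 OR 0) AND (0 OR 0))) -> 0
  row 9 [01001]: (0 OR ((1 OR 0) AND (1 OR 1))) -> 1
  row 10 [01010]: (0 OR ((1 OR 1) AND (0 OR 0))) -> 0
  row 11 [01011]: (0 OR ((1 OR 1) AND (1 OR 1))) -> 1
  row 12 [01100]: (1 OR ((1 OR 0) AND (0 OR 0))) -> 1
  row 13 [01101]: (1 OR ((1 OR 0) AND (1 OR 1))) -> 1
  row 14 [01110]: (1 OR ((1 OR 1) AND (0 OR 0))) -> 1
  row 15 [01111]: (1 OR ((1 OR 1) AND (1 OR 1))) -> 1
  row 16 [10000]: (0 OR ((0 OR 0) AND (0 OR 0))) -> 0
  row 17 [10001]: (0 OR ((0 OR 0) AND (1 OR 1))) -> 0
  row 18 [10010]: (0 OR ((0 OR 1) AND (0 OR 0))) -> 0
  row 19 [10011]: (0 OR ((0 OR 1) AND (1 OR 1))) -> 1
  row 20 [10100]: (1 OR ((0 OR 0) AND (0 OR 0))) -> 1
  row 21 [10101]: (1 OR ((0 OR 0) AND (1 OR 1))) -> 1
  row 22 [10110]: (1 OR ((0 OR 1) AND (0 OR 0))) -> 1
  row 23 [10111]: (1 OR ((0 OR 1) AND (1 OR 1))) -> 1
  row 24 [11000]: (0 OR ((1 OR 0) AND (0 OR 0))) -> 0
  row 25 [11001]: (0 OR ((1 OR 0) AND (1 OR 1))) -> 1
  row 26 [11010]: (0 OR ((1 OR 1) AND (0 OR 0))) -> 0
  row 27 [11011]: (0 OR ((1 OR 1) AND (1 OR 1))) -> 1
  row 28 [11100]: (1 OR ((1 OR 0) AND (0 OR 0))) -> 1
  row 29 [11101]: (1 OR ((1 OR 0) AND (1 OR 1))) -> 1
  row 30 [11110]: (1 OR ((1 OR 1) AND (0 OR 0))) -> 1
  row 31 [11111]: (1 OR ((1 OR 1) AND (1 OR 1))) -> 1
Full result column, 4 rows per line (a,b,c fixed per line; d,e runs 00..11 left to right):
  rows 0-3 [a,b,c=000]: 0001  = hex 1
  rows 4-7 [a,b,c=001]: 1111  = hex F
  rows 8-11 [a,b,c=010]: 0101  = hex 5
  rows 12-15 [a,b,c=011]: 1111  = hex F
  rows 16-19 [a,b,c=100]: 0001  = hex 1
  rows 20-23 [a,b,c=101]: 1111  = hex F
  rows 24-27 [a,b,c=110]: 0101  = hex 5
  rows 28-31 [a,b,c=111]: 1111  = hex F
Output column (row 0 .. row 31) = 00011111010111110001111101011111
Output column grouped in 4s = 0001 1111 0101 1111 0001 1111 0101 1111 = 0x1F5F1F5F
Convert to decimal digit by digit (value = value*16 + digit):
  1 -> 1
  1*16 + 15 (F) = 31
  31*16 + 5 = 501
  501*16 + 15 (F) = 8031
  8031*16 + 1 = 128497
  128497*16 + 15 (F) = 2055967
  2055967*16 + 5 = 32895477
  32895477*16 + 15 (F) = 526327647
Decimal = 526327647

526327647


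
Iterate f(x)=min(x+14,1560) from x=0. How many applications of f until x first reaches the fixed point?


Step 1: x=0, cap=1560, increment=14
Step 2: x grows by 14 each step until capped at 1560; fixed point is x=1560
Step 3: iterations = ceil(1560/14) = 112

112


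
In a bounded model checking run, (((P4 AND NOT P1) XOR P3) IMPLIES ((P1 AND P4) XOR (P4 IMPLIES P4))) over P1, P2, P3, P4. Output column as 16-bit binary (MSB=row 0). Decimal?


Formula: (((P4 AND NOT P1) XOR P3) IMPLIES ((P1 AND P4) XOR (P4 IMPLIES P4))) over P1, P2, P3, P4 (16 rows)
Evaluate each row (bits = P1,P2,P3,P4, MSB first):
  row 0 [0000]: (((0 AND NOT 0) XOR 0) IMPLIES ((0 AND 0) XOR (0 IMPLIES 0))) -> 1
  row 1 [0001]: (((1 AND NOT 0) XOR 0) IMPLIES ((0 AND 1) XOR (1 IMPLIES 1))) -> 1
  row 2 [0010]: (((0 AND NOT 0) XOR 1) IMPLIES ((0 AND 0) XOR (0 IMPLIES 0))) -> 1
  row 3 [0011]: (((1 AND NOT 0) XOR 1) IMPLIES ((0 AND 1) XOR (1 IMPLIES 1))) -> 1
  row 4 [0100]: (((0 AND NOT 0) XOR 0) IMPLIES ((0 AND 0) XOR (0 IMPLIES 0))) -> 1
  row 5 [0101]: (((1 AND NOT 0) XOR 0) IMPLIES ((0 AND 1) XOR (1 IMPLIES 1))) -> 1
  row 6 [0110]: (((0 AND NOT 0) XOR 1) IMPLIES ((0 AND 0) XOR (0 IMPLIES 0))) -> 1
  row 7 [0111]: (((1 AND NOT 0) XOR 1) IMPLIES ((0 AND 1) XOR (1 IMPLIES 1))) -> 1
  row 8 [1000]: (((0 AND NOT 1) XOR 0) IMPLIES ((1 AND 0) XOR (0 IMPLIES 0))) -> 1
  row 9 [1001]: (((1 AND NOT 1) XOR 0) IMPLIES ((1 AND 1) XOR (1 IMPLIES 1))) -> 1
  row 10 [1010]: (((0 AND NOT 1) XOR 1) IMPLIES ((1 AND 0) XOR (0 IMPLIES 0))) -> 1
  row 11 [1011]: (((1 AND NOT 1) XOR 1) IMPLIES ((1 AND 1) XOR (1 IMPLIES 1))) -> 0
  row 12 [1100]: (((0 AND NOT 1) XOR 0) IMPLIES ((1 AND 0) XOR (0 IMPLIES 0))) -> 1
  row 13 [1101]: (((1 AND NOT 1) XOR 0) IMPLIES ((1 AND 1) XOR (1 IMPLIES 1))) -> 1
  row 14 [1110]: (((0 AND NOT 1) XOR 1) IMPLIES ((1 AND 0) XOR (0 IMPLIES 0))) -> 1
  row 15 [1111]: (((1 AND NOT 1) XOR 1) IMPLIES ((1 AND 1) XOR (1 IMPLIES 1))) -> 0
Full result column, 4 rows per line (P1,P2 fixed per line; P3,P4 runs 00..11 left to right):
  rows 0-3 [P1,P2=00]: 1111  = hex F
  rows 4-7 [P1,P2=01]: 1111  = hex F
  rows 8-11 [P1,P2=10]: 1110  = hex E
  rows 12-15 [P1,P2=11]: 1110  = hex E
Output column (row 0 .. row 15) = 1111111111101110
Output column grouped in 4s = 1111 1111 1110 1110 = 0xFFEE
Convert to decimal digit by digit (value = value*16 + digit):
  F -> 15
  15*16 + 15 (F) = 255
  255*16 + 14 (E) = 4094
  4094*16 + 14 (E) = 65518
Decimal = 65518

65518


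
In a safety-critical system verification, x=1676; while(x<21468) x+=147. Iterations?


Step 1: x goes from 1676 toward 21468 by 147; the body runs while x<21468, so iterations = ceil((bound-start)/step)
Step 2: Distance=19792
Step 3: ceil(19792/147)=135

135


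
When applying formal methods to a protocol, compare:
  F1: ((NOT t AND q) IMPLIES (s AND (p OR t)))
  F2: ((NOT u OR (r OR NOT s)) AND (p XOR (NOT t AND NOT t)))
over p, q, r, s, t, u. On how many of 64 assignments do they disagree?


F1 = ((NOT t AND q) IMPLIES (s AND (p OR t)))
F2 = ((NOT u OR (r OR NOT s)) AND (p XOR (NOT t AND NOT t)))
Evaluate both on each of 64 rows (bits = p,q,r,s,t,u):
  row 0 [000000]: F1=1 F2=1 -> 0
  row 1 [000001]: F1=1 F2=1 -> 0
  row 2 [000010]: F1=1 F2=0 (differ) -> 1
  row 3 [000011]: F1=1 F2=0 (differ) -> 1
  row 4 [000100]: F1=1 F2=1 -> 0
  (every remaining row is evaluated the same way; all 64 results are listed next)
Full result column, 8 rows per line (p,q,r fixed per line; s,t,u runs 000..111 left to right):
  rows 0-7 [p,q,r=000]: 00110111  (ones: 5)
  rows 8-15 [p,q,r=001]: 00110011  (ones: 4)
  rows 16-23 [p,q,r=010]: 11111011  (ones: 7)
  rows 24-31 [p,q,r=011]: 11111111  (ones: 8)
  rows 32-39 [p,q,r=100]: 11001101  (ones: 5)
  rows 40-47 [p,q,r=101]: 11001100  (ones: 4)
  rows 48-55 [p,q,r=110]: 00001101  (ones: 3)
  rows 56-63 [p,q,r=111]: 00001100  (ones: 2)
Disagreements = 5+4+7+8+5+4+3+2 = 38

38


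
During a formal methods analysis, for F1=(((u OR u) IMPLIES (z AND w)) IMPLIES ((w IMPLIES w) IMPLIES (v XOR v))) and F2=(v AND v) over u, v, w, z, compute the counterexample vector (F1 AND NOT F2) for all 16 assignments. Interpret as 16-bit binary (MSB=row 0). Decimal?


F1 = (((u OR u) IMPLIES (z AND w)) IMPLIES ((w IMPLIES w) IMPLIES (v XOR v)))
F2 = (v AND v)
Counterexample to F1=>F2 is where F1=1 and F2=0.
Evaluate each row (bits = u,v,w,z, MSB first):
  row 0 [0000]: F1=0 F2=0 -> F1&~F2 -> 0
  row 1 [0001]: F1=0 F2=0 -> F1&~F2 -> 0
  row 2 [0010]: F1=0 F2=0 -> F1&~F2 -> 0
  row 3 [0011]: F1=0 F2=0 -> F1&~F2 -> 0
  row 4 [0100]: F1=0 F2=1 -> F1&~F2 -> 0
  row 5 [0101]: F1=0 F2=1 -> F1&~F2 -> 0
  row 6 [0110]: F1=0 F2=1 -> F1&~F2 -> 0
  row 7 [0111]: F1=0 F2=1 -> F1&~F2 -> 0
  row 8 [1000]: F1=1 F2=0 -> F1&~F2 -> 1
  row 9 [1001]: F1=1 F2=0 -> F1&~F2 -> 1
  row 10 [1010]: F1=1 F2=0 -> F1&~F2 -> 1
  row 11 [1011]: F1=0 F2=0 -> F1&~F2 -> 0
  row 12 [1100]: F1=1 F2=1 -> F1&~F2 -> 0
  row 13 [1101]: F1=1 F2=1 -> F1&~F2 -> 0
  row 14 [1110]: F1=1 F2=1 -> F1&~F2 -> 0
  row 15 [1111]: F1=0 F2=1 -> F1&~F2 -> 0
Full result column, 4 rows per line (u,v fixed per line; w,z runs 00..11 left to right):
  rows 0-3 [u,v=00]: 0000  = hex 0
  rows 4-7 [u,v=01]: 0000  = hex 0
  rows 8-11 [u,v=10]: 1110  = hex E
  rows 12-15 [u,v=11]: 0000  = hex 0
Counterexample vector (row 0 .. row 15) = 0000000011100000
Output column grouped in 4s = 0000 0000 1110 0000 = 0x00E0
Convert to decimal digit by digit (value = value*16 + digit):
  0 -> 0
  0*16 + 0 = 0
  0*16 + 14 (E) = 14
  14*16 + 0 = 224
Decimal = 224

224


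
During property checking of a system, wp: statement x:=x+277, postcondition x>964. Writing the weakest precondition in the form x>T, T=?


Formula: wp(x:=E, P) = P[E/x] (substitute E for x in postcondition)
Step 1: Postcondition: x>964
Step 2: Substitute x+277 for x: x+277>964
Step 3: Solve for x: x > 964-277 = 687

687


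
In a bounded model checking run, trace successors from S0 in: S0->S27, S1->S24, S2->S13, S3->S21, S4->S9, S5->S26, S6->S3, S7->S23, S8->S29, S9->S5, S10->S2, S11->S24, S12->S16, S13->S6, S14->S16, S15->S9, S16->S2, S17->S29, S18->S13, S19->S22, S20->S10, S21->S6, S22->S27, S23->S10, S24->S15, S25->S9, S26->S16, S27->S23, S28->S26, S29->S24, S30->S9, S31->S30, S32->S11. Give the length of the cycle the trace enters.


Trace from S0 until a state repeats:
  S0 -> S27 -> S23 -> S10 -> S2 -> S13 -> S6 -> S3 -> S21 -> S6
S6 first seen at step 6, revisited at step 9.
Cycle length = 9 - 6 = 3

3


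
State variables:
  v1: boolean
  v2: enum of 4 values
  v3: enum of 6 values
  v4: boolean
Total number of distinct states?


State space = product of domain sizes of all variables.
Domain sizes:
  v1 (boolean): 2
  v2 (enum of 4 values): 4
  v3 (enum of 6 values): 6
  v4 (boolean): 2
Product = 2 * 4 * 6 * 2 = 96

96


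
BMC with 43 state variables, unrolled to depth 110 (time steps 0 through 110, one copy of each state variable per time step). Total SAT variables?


BMC unrolls to depth k, creating one copy of each state var for steps 0..k.
Step count = 110 + 1 = 111 (steps 0 through 110)
Vars per step = 43
Total = 43 * 111 = 4773

4773


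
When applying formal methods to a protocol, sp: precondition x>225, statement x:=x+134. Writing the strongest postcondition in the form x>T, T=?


Formula: sp(P, x:=E) = exists old_x. (x = E[old_x/x]) AND P[old_x/x] (old_x is the value of x before the assignment; eliminate old_x by solving x = E[old_x/x] for old_x)
Step 1: Precondition P: x>225, i.e. old_x > 225
Step 2: Assignment gives x = old_x + 134, so old_x = x - 134
Step 3: Substitute into P: x - 134 > 225
Step 4: Simplify: x > 225+134 = 359

359


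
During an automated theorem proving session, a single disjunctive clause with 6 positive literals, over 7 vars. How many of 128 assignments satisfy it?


Step 1: Total=2^7=128
Step 2: Unsat when all 6 false: 2^1=2
Step 3: Sat=128-2=126

126


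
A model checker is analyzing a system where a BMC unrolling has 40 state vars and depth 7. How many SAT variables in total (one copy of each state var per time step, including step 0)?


BMC unrolls to depth k, creating one copy of each state var for steps 0..k.
Step count = 7 + 1 = 8 (steps 0 through 7)
Vars per step = 40
Total = 40 * 8 = 320

320


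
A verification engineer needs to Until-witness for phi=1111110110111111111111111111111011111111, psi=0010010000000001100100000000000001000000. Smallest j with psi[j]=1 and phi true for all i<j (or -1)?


(phi U psi) at 0: need smallest j with psi[j]=1 and phi[i]=1 for all i in [0,j).
Scan from step 0:
  step 0: phi=1, psi=0 -> continue
  step 1: phi=1, psi=0 -> continue
  step 2: psi=1 and phi held for [0,2) -> witness found
Witness step = 2

2


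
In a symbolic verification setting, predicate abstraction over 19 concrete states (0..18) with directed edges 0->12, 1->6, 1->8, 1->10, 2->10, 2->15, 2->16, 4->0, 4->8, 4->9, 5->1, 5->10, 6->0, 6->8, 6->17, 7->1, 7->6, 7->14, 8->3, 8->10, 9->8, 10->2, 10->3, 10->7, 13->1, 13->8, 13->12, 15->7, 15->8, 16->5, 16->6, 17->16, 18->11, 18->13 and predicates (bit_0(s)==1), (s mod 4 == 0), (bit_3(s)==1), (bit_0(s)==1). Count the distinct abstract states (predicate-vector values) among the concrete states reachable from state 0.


BFS from 0:
Concrete reachable: {0, 12}
Abstract via predicates (bit_0(s)==1), (s mod 4 == 0), (bit_3(s)==1), (bit_0(s)==1):
  (0,1,0,0) <- {0}
  (0,1,1,0) <- {12}
Distinct abstract states = 2

2


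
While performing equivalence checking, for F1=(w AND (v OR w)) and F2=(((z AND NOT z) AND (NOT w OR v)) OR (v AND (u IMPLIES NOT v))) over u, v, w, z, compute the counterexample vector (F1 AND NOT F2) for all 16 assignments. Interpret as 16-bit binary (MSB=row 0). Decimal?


F1 = (w AND (v OR w))
F2 = (((z AND NOT z) AND (NOT w OR v)) OR (v AND (u IMPLIES NOT v)))
Counterexample to F1=>F2 is where F1=1 and F2=0.
Evaluate each row (bits = u,v,w,z, MSB first):
  row 0 [0000]: F1=0 F2=0 -> F1&~F2 -> 0
  row 1 [0001]: F1=0 F2=0 -> F1&~F2 -> 0
  row 2 [0010]: F1=1 F2=0 -> F1&~F2 -> 1
  row 3 [0011]: F1=1 F2=0 -> F1&~F2 -> 1
  row 4 [0100]: F1=0 F2=1 -> F1&~F2 -> 0
  row 5 [0101]: F1=0 F2=1 -> F1&~F2 -> 0
  row 6 [0110]: F1=1 F2=1 -> F1&~F2 -> 0
  row 7 [0111]: F1=1 F2=1 -> F1&~F2 -> 0
  row 8 [1000]: F1=0 F2=0 -> F1&~F2 -> 0
  row 9 [1001]: F1=0 F2=0 -> F1&~F2 -> 0
  row 10 [1010]: F1=1 F2=0 -> F1&~F2 -> 1
  row 11 [1011]: F1=1 F2=0 -> F1&~F2 -> 1
  row 12 [1100]: F1=0 F2=0 -> F1&~F2 -> 0
  row 13 [1101]: F1=0 F2=0 -> F1&~F2 -> 0
  row 14 [1110]: F1=1 F2=0 -> F1&~F2 -> 1
  row 15 [1111]: F1=1 F2=0 -> F1&~F2 -> 1
Full result column, 4 rows per line (u,v fixed per line; w,z runs 00..11 left to right):
  rows 0-3 [u,v=00]: 0011  = hex 3
  rows 4-7 [u,v=01]: 0000  = hex 0
  rows 8-11 [u,v=10]: 0011  = hex 3
  rows 12-15 [u,v=11]: 0011  = hex 3
Counterexample vector (row 0 .. row 15) = 0011000000110011
Output column grouped in 4s = 0011 0000 0011 0011 = 0x3033
Convert to decimal digit by digit (value = value*16 + digit):
  3 -> 3
  3*16 + 0 = 48
  48*16 + 3 = 771
  771*16 + 3 = 12339
Decimal = 12339

12339


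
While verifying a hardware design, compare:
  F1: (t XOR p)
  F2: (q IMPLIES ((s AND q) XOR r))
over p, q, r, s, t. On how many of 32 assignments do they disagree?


F1 = (t XOR p)
F2 = (q IMPLIES ((s AND q) XOR r))
Evaluate both on each of 32 rows (bits = p,q,r,s,t):
  row 0 [00000]: F1=0 F2=1 (differ) -> 1
  row 1 [00001]: F1=1 F2=1 -> 0
  row 2 [00010]: F1=0 F2=1 (differ) -> 1
  row 3 [00011]: F1=1 F2=1 -> 0
  row 4 [00100]: F1=0 F2=1 (differ) -> 1
  row 5 [00101]: F1=1 F2=1 -> 0
  row 6 [00110]: F1=0 F2=1 (differ) -> 1
  row 7 [00111]: F1=1 F2=1 -> 0
  row 8 [01000]: F1=0 F2=0 -> 0
  row 9 [01001]: F1=1 F2=0 (differ) -> 1
  row 10 [01010]: F1=0 F2=1 (differ) -> 1
  row 11 [01011]: F1=1 F2=1 -> 0
  row 12 [01100]: F1=0 F2=1 (differ) -> 1
  row 13 [01101]: F1=1 F2=1 -> 0
  row 14 [01110]: F1=0 F2=0 -> 0
  row 15 [01111]: F1=1 F2=0 (differ) -> 1
  row 16 [10000]: F1=1 F2=1 -> 0
  row 17 [10001]: F1=0 F2=1 (differ) -> 1
  row 18 [10010]: F1=1 F2=1 -> 0
  row 19 [10011]: F1=0 F2=1 (differ) -> 1
  row 20 [10100]: F1=1 F2=1 -> 0
  row 21 [10101]: F1=0 F2=1 (differ) -> 1
  row 22 [10110]: F1=1 F2=1 -> 0
  row 23 [10111]: F1=0 F2=1 (differ) -> 1
  row 24 [11000]: F1=1 F2=0 (differ) -> 1
  row 25 [11001]: F1=0 F2=0 -> 0
  row 26 [11010]: F1=1 F2=1 -> 0
  row 27 [11011]: F1=0 F2=1 (differ) -> 1
  row 28 [11100]: F1=1 F2=1 -> 0
  row 29 [11101]: F1=0 F2=1 (differ) -> 1
  row 30 [11110]: F1=1 F2=0 (differ) -> 1
  row 31 [11111]: F1=0 F2=0 -> 0
Full result column, 8 rows per line (p,q fixed per line; r,s,t runs 000..111 left to right):
  rows 0-7 [p,q=00]: 10101010  (ones: 4)
  rows 8-15 [p,q=01]: 01101001  (ones: 4)
  rows 16-23 [p,q=10]: 01010101  (ones: 4)
  rows 24-31 [p,q=11]: 10010110  (ones: 4)
Disagreements = 4+4+4+4 = 16

16


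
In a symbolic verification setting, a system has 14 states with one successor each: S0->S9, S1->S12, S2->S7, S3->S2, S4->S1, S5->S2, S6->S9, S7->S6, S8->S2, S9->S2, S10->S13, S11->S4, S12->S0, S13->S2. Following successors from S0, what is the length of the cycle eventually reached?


Trace from S0 until a state repeats:
  S0 -> S9 -> S2 -> S7 -> S6 -> S9
S9 first seen at step 1, revisited at step 5.
Cycle length = 5 - 1 = 4

4


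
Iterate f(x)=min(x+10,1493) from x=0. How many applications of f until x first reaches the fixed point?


Step 1: x=0, cap=1493, increment=10
Step 2: x grows by 10 each step until capped at 1493; fixed point is x=1493
Step 3: iterations = ceil(1493/10) = 150

150


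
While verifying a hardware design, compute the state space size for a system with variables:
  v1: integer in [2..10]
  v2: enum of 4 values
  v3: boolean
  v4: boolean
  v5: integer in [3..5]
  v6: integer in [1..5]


State space = product of domain sizes of all variables.
Domain sizes:
  v1 (integer in [2..10]): 9
  v2 (enum of 4 values): 4
  v3 (boolean): 2
  v4 (boolean): 2
  v5 (integer in [3..5]): 3
  v6 (integer in [1..5]): 5
Product = 9 * 4 * 2 * 2 * 3 * 5 = 2160

2160


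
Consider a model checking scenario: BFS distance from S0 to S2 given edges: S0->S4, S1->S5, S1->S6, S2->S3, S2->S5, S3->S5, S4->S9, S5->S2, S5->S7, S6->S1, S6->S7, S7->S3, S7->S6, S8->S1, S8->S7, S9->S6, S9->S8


BFS layer-by-layer from S0:
  dist 0: {S0}
  dist 1: {S4}
  dist 2: {S9}
  dist 3: {S6, S8}
  dist 4: {S1, S7}
  dist 5: {S3, S5}
  dist 6: {S2}
  -> S2 reached at distance 6
Shortest path length = 6

6


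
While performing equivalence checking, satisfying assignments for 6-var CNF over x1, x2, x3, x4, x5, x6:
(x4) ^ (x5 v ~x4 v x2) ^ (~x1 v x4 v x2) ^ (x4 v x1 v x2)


CNF with 4 clauses over 6 vars (64 assignments).
An assignment satisfies CNF iff every clause has >=1 true literal.
Check each row (bits = x1,x2,x3,x4,x5,x6; clause T/F shown):
  row 0 [000000]: clauses=FTTF -> 0
  row 1 [000001]: clauses=FTTF -> 0
  row 2 [000010]: clauses=FTTF -> 0
  row 3 [000011]: clauses=FTTF -> 0
  row 4 [000100]: clauses=TFTT -> 0
  (every remaining row is evaluated the same way; all 64 results are listed next)
Full result column, 8 rows per line (x1,x2,x3 fixed per line; x4,x5,x6 runs 000..111 left to right):
  rows 0-7 [x1,x2,x3=000]: 00000011  (ones: 2)
  rows 8-15 [x1,x2,x3=001]: 00000011  (ones: 2)
  rows 16-23 [x1,x2,x3=010]: 00001111  (ones: 4)
  rows 24-31 [x1,x2,x3=011]: 00001111  (ones: 4)
  rows 32-39 [x1,x2,x3=100]: 00000011  (ones: 2)
  rows 40-47 [x1,x2,x3=101]: 00000011  (ones: 2)
  rows 48-55 [x1,x2,x3=110]: 00001111  (ones: 4)
  rows 56-63 [x1,x2,x3=111]: 00001111  (ones: 4)
Satisfying assignments = 2+2+4+4+2+2+4+4 = 24

24


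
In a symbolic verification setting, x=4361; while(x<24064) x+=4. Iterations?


Step 1: x goes from 4361 toward 24064 by 4; the body runs while x<24064, so iterations = ceil((bound-start)/step)
Step 2: Distance=19703
Step 3: ceil(19703/4)=4926

4926


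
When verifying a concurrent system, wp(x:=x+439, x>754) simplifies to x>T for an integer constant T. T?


Formula: wp(x:=E, P) = P[E/x] (substitute E for x in postcondition)
Step 1: Postcondition: x>754
Step 2: Substitute x+439 for x: x+439>754
Step 3: Solve for x: x > 754-439 = 315

315


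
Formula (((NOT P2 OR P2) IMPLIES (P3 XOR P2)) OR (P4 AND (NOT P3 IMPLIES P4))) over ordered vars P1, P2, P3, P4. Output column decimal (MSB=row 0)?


Formula: (((NOT P2 OR P2) IMPLIES (P3 XOR P2)) OR (P4 AND (NOT P3 IMPLIES P4))) over P1, P2, P3, P4 (16 rows)
Evaluate each row (bits = P1,P2,P3,P4, MSB first):
  row 0 [0000]: (((NOT 0 OR 0) IMPLIES (0 XOR 0)) OR (0 AND (NOT 0 IMPLIES 0))) -> 0
  row 1 [0001]: (((NOT 0 OR 0) IMPLIES (0 XOR 0)) OR (1 AND (NOT 0 IMPLIES 1))) -> 1
  row 2 [0010]: (((NOT 0 OR 0) IMPLIES (1 XOR 0)) OR (0 AND (NOT 1 IMPLIES 0))) -> 1
  row 3 [0011]: (((NOT 0 OR 0) IMPLIES (1 XOR 0)) OR (1 AND (NOT 1 IMPLIES 1))) -> 1
  row 4 [0100]: (((NOT 1 OR 1) IMPLIES (0 XOR 1)) OR (0 AND (NOT 0 IMPLIES 0))) -> 1
  row 5 [0101]: (((NOT 1 OR 1) IMPLIES (0 XOR 1)) OR (1 AND (NOT 0 IMPLIES 1))) -> 1
  row 6 [0110]: (((NOT 1 OR 1) IMPLIES (1 XOR 1)) OR (0 AND (NOT 1 IMPLIES 0))) -> 0
  row 7 [0111]: (((NOT 1 OR 1) IMPLIES (1 XOR 1)) OR (1 AND (NOT 1 IMPLIES 1))) -> 1
  row 8 [1000]: (((NOT 0 OR 0) IMPLIES (0 XOR 0)) OR (0 AND (NOT 0 IMPLIES 0))) -> 0
  row 9 [1001]: (((NOT 0 OR 0) IMPLIES (0 XOR 0)) OR (1 AND (NOT 0 IMPLIES 1))) -> 1
  row 10 [1010]: (((NOT 0 OR 0) IMPLIES (1 XOR 0)) OR (0 AND (NOT 1 IMPLIES 0))) -> 1
  row 11 [1011]: (((NOT 0 OR 0) IMPLIES (1 XOR 0)) OR (1 AND (NOT 1 IMPLIES 1))) -> 1
  row 12 [1100]: (((NOT 1 OR 1) IMPLIES (0 XOR 1)) OR (0 AND (NOT 0 IMPLIES 0))) -> 1
  row 13 [1101]: (((NOT 1 OR 1) IMPLIES (0 XOR 1)) OR (1 AND (NOT 0 IMPLIES 1))) -> 1
  row 14 [1110]: (((NOT 1 OR 1) IMPLIES (1 XOR 1)) OR (0 AND (NOT 1 IMPLIES 0))) -> 0
  row 15 [1111]: (((NOT 1 OR 1) IMPLIES (1 XOR 1)) OR (1 AND (NOT 1 IMPLIES 1))) -> 1
Full result column, 4 rows per line (P1,P2 fixed per line; P3,P4 runs 00..11 left to right):
  rows 0-3 [P1,P2=00]: 0111  = hex 7
  rows 4-7 [P1,P2=01]: 1101  = hex D
  rows 8-11 [P1,P2=10]: 0111  = hex 7
  rows 12-15 [P1,P2=11]: 1101  = hex D
Output column (row 0 .. row 15) = 0111110101111101
Output column grouped in 4s = 0111 1101 0111 1101 = 0x7D7D
Convert to decimal digit by digit (value = value*16 + digit):
  7 -> 7
  7*16 + 13 (D) = 125
  125*16 + 7 = 2007
  2007*16 + 13 (D) = 32125
Decimal = 32125

32125


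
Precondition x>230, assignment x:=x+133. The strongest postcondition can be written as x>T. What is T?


Formula: sp(P, x:=E) = exists old_x. (x = E[old_x/x]) AND P[old_x/x] (old_x is the value of x before the assignment; eliminate old_x by solving x = E[old_x/x] for old_x)
Step 1: Precondition P: x>230, i.e. old_x > 230
Step 2: Assignment gives x = old_x + 133, so old_x = x - 133
Step 3: Substitute into P: x - 133 > 230
Step 4: Simplify: x > 230+133 = 363

363


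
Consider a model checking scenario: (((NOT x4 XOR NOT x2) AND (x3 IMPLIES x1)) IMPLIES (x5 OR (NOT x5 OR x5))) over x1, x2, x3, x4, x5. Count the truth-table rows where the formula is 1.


Formula: (((NOT x4 XOR NOT x2) AND (x3 IMPLIES x1)) IMPLIES (x5 OR (NOT x5 OR x5))) over 5 vars (32 rows)
Evaluate each row (x1, x2, x3, x4, x5 as bits, MSB first):
  row 0 [00000]: (((NOT 0 XOR NOT 0) AND (0 IMPLIES 0)) IMPLIES (0 OR (NOT 0 OR 0))) -> 1
  row 1 [00001]: (((NOT 0 XOR NOT 0) AND (0 IMPLIES 0)) IMPLIES (1 OR (NOT 1 OR 1))) -> 1
  row 2 [00010]: (((NOT 1 XOR NOT 0) AND (0 IMPLIES 0)) IMPLIES (0 OR (NOT 0 OR 0))) -> 1
  row 3 [00011]: (((NOT 1 XOR NOT 0) AND (0 IMPLIES 0)) IMPLIES (1 OR (NOT 1 OR 1))) -> 1
  row 4 [00100]: (((NOT 0 XOR NOT 0) AND (1 IMPLIES 0)) IMPLIES (0 OR (NOT 0 OR 0))) -> 1
  row 5 [00101]: (((NOT 0 XOR NOT 0) AND (1 IMPLIES 0)) IMPLIES (1 OR (NOT 1 OR 1))) -> 1
  row 6 [00110]: (((NOT 1 XOR NOT 0) AND (1 IMPLIES 0)) IMPLIES (0 OR (NOT 0 OR 0))) -> 1
  row 7 [00111]: (((NOT 1 XOR NOT 0) AND (1 IMPLIES 0)) IMPLIES (1 OR (NOT 1 OR 1))) -> 1
  row 8 [01000]: (((NOT 0 XOR NOT 1) AND (0 IMPLIES 0)) IMPLIES (0 OR (NOT 0 OR 0))) -> 1
  row 9 [01001]: (((NOT 0 XOR NOT 1) AND (0 IMPLIES 0)) IMPLIES (1 OR (NOT 1 OR 1))) -> 1
  row 10 [01010]: (((NOT 1 XOR NOT 1) AND (0 IMPLIES 0)) IMPLIES (0 OR (NOT 0 OR 0))) -> 1
  row 11 [01011]: (((NOT 1 XOR NOT 1) AND (0 IMPLIES 0)) IMPLIES (1 OR (NOT 1 OR 1))) -> 1
  row 12 [01100]: (((NOT 0 XOR NOT 1) AND (1 IMPLIES 0)) IMPLIES (0 OR (NOT 0 OR 0))) -> 1
  row 13 [01101]: (((NOT 0 XOR NOT 1) AND (1 IMPLIES 0)) IMPLIES (1 OR (NOT 1 OR 1))) -> 1
  row 14 [01110]: (((NOT 1 XOR NOT 1) AND (1 IMPLIES 0)) IMPLIES (0 OR (NOT 0 OR 0))) -> 1
  row 15 [01111]: (((NOT 1 XOR NOT 1) AND (1 IMPLIES 0)) IMPLIES (1 OR (NOT 1 OR 1))) -> 1
  row 16 [10000]: (((NOT 0 XOR NOT 0) AND (0 IMPLIES 1)) IMPLIES (0 OR (NOT 0 OR 0))) -> 1
  row 17 [10001]: (((NOT 0 XOR NOT 0) AND (0 IMPLIES 1)) IMPLIES (1 OR (NOT 1 OR 1))) -> 1
  row 18 [10010]: (((NOT 1 XOR NOT 0) AND (0 IMPLIES 1)) IMPLIES (0 OR (NOT 0 OR 0))) -> 1
  row 19 [10011]: (((NOT 1 XOR NOT 0) AND (0 IMPLIES 1)) IMPLIES (1 OR (NOT 1 OR 1))) -> 1
  row 20 [10100]: (((NOT 0 XOR NOT 0) AND (1 IMPLIES 1)) IMPLIES (0 OR (NOT 0 OR 0))) -> 1
  row 21 [10101]: (((NOT 0 XOR NOT 0) AND (1 IMPLIES 1)) IMPLIES (1 OR (NOT 1 OR 1))) -> 1
  row 22 [10110]: (((NOT 1 XOR NOT 0) AND (1 IMPLIES 1)) IMPLIES (0 OR (NOT 0 OR 0))) -> 1
  row 23 [10111]: (((NOT 1 XOR NOT 0) AND (1 IMPLIES 1)) IMPLIES (1 OR (NOT 1 OR 1))) -> 1
  row 24 [11000]: (((NOT 0 XOR NOT 1) AND (0 IMPLIES 1)) IMPLIES (0 OR (NOT 0 OR 0))) -> 1
  row 25 [11001]: (((NOT 0 XOR NOT 1) AND (0 IMPLIES 1)) IMPLIES (1 OR (NOT 1 OR 1))) -> 1
  row 26 [11010]: (((NOT 1 XOR NOT 1) AND (0 IMPLIES 1)) IMPLIES (0 OR (NOT 0 OR 0))) -> 1
  row 27 [11011]: (((NOT 1 XOR NOT 1) AND (0 IMPLIES 1)) IMPLIES (1 OR (NOT 1 OR 1))) -> 1
  row 28 [11100]: (((NOT 0 XOR NOT 1) AND (1 IMPLIES 1)) IMPLIES (0 OR (NOT 0 OR 0))) -> 1
  row 29 [11101]: (((NOT 0 XOR NOT 1) AND (1 IMPLIES 1)) IMPLIES (1 OR (NOT 1 OR 1))) -> 1
  row 30 [11110]: (((NOT 1 XOR NOT 1) AND (1 IMPLIES 1)) IMPLIES (0 OR (NOT 0 OR 0))) -> 1
  row 31 [11111]: (((NOT 1 XOR NOT 1) AND (1 IMPLIES 1)) IMPLIES (1 OR (NOT 1 OR 1))) -> 1
Full result column, 8 rows per line (x1,x2 fixed per line; x3,x4,x5 runs 000..111 left to right):
  rows 0-7 [x1,x2=00]: 11111111  (ones: 8)
  rows 8-15 [x1,x2=01]: 11111111  (ones: 8)
  rows 16-23 [x1,x2=10]: 11111111  (ones: 8)
  rows 24-31 [x1,x2=11]: 11111111  (ones: 8)
Count of 1-rows = 8+8+8+8 = 32

32


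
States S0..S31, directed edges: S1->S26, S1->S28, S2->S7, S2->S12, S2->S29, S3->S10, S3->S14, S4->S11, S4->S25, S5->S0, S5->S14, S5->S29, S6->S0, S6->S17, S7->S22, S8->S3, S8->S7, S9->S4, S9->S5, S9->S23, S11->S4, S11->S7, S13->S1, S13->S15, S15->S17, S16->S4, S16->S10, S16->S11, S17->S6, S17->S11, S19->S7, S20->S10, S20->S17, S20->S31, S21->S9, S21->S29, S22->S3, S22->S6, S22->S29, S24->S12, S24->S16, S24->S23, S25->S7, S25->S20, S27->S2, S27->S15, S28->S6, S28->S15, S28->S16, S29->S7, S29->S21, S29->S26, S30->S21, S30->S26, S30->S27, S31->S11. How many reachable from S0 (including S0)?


BFS from S0:
  layer 0: {S0}
Reachable set: {S0}
Count = 1

1


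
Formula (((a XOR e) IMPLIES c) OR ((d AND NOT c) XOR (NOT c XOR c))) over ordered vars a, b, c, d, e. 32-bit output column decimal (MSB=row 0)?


Formula: (((a XOR e) IMPLIES c) OR ((d AND NOT c) XOR (NOT c XOR c))) over a, b, c, d, e (32 rows)
Evaluate each row (bits = a,b,c,d,e, MSB first):
  row 0 [00000]: (((0 XOR 0) IMPLIES 0) OR ((0 AND NOT 0) XOR (NOT 0 XOR 0))) -> 1
  row 1 [00001]: (((0 XOR 1) IMPLIES 0) OR ((0 AND NOT 0) XOR (NOT 0 XOR 0))) -> 1
  row 2 [00010]: (((0 XOR 0) IMPLIES 0) OR ((1 AND NOT 0) XOR (NOT 0 XOR 0))) -> 1
  row 3 [00011]: (((0 XOR 1) IMPLIES 0) OR ((1 AND NOT 0) XOR (NOT 0 XOR 0))) -> 0
  row 4 [00100]: (((0 XOR 0) IMPLIES 1) OR ((0 AND NOT 1) XOR (NOT 1 XOR 1))) -> 1
  row 5 [00101]: (((0 XOR 1) IMPLIES 1) OR ((0 AND NOT 1) XOR (NOT 1 XOR 1))) -> 1
  row 6 [00110]: (((0 XOR 0) IMPLIES 1) OR ((1 AND NOT 1) XOR (NOT 1 XOR 1))) -> 1
  row 7 [00111]: (((0 XOR 1) IMPLIES 1) OR ((1 AND NOT 1) XOR (NOT 1 XOR 1))) -> 1
  row 8 [01000]: (((0 XOR 0) IMPLIES 0) OR ((0 AND NOT 0) XOR (NOT 0 XOR 0))) -> 1
  row 9 [01001]: (((0 XOR 1) IMPLIES 0) OR ((0 AND NOT 0) XOR (NOT 0 XOR 0))) -> 1
  row 10 [01010]: (((0 XOR 0) IMPLIES 0) OR ((1 AND NOT 0) XOR (NOT 0 XOR 0))) -> 1
  row 11 [01011]: (((0 XOR 1) IMPLIES 0) OR ((1 AND NOT 0) XOR (NOT 0 XOR 0))) -> 0
  row 12 [01100]: (((0 XOR 0) IMPLIES 1) OR ((0 AND NOT 1) XOR (NOT 1 XOR 1))) -> 1
  row 13 [01101]: (((0 XOR 1) IMPLIES 1) OR ((0 AND NOT 1) XOR (NOT 1 XOR 1))) -> 1
  row 14 [01110]: (((0 XOR 0) IMPLIES 1) OR ((1 AND NOT 1) XOR (NOT 1 XOR 1))) -> 1
  row 15 [01111]: (((0 XOR 1) IMPLIES 1) OR ((1 AND NOT 1) XOR (NOT 1 XOR 1))) -> 1
  row 16 [10000]: (((1 XOR 0) IMPLIES 0) OR ((0 AND NOT 0) XOR (NOT 0 XOR 0))) -> 1
  row 17 [10001]: (((1 XOR 1) IMPLIES 0) OR ((0 AND NOT 0) XOR (NOT 0 XOR 0))) -> 1
  row 18 [10010]: (((1 XOR 0) IMPLIES 0) OR ((1 AND NOT 0) XOR (NOT 0 XOR 0))) -> 0
  row 19 [10011]: (((1 XOR 1) IMPLIES 0) OR ((1 AND NOT 0) XOR (NOT 0 XOR 0))) -> 1
  row 20 [10100]: (((1 XOR 0) IMPLIES 1) OR ((0 AND NOT 1) XOR (NOT 1 XOR 1))) -> 1
  row 21 [10101]: (((1 XOR 1) IMPLIES 1) OR ((0 AND NOT 1) XOR (NOT 1 XOR 1))) -> 1
  row 22 [10110]: (((1 XOR 0) IMPLIES 1) OR ((1 AND NOT 1) XOR (NOT 1 XOR 1))) -> 1
  row 23 [10111]: (((1 XOR 1) IMPLIES 1) OR ((1 AND NOT 1) XOR (NOT 1 XOR 1))) -> 1
  row 24 [11000]: (((1 XOR 0) IMPLIES 0) OR ((0 AND NOT 0) XOR (NOT 0 XOR 0))) -> 1
  row 25 [11001]: (((1 XOR 1) IMPLIES 0) OR ((0 AND NOT 0) XOR (NOT 0 XOR 0))) -> 1
  row 26 [11010]: (((1 XOR 0) IMPLIES 0) OR ((1 AND NOT 0) XOR (NOT 0 XOR 0))) -> 0
  row 27 [11011]: (((1 XOR 1) IMPLIES 0) OR ((1 AND NOT 0) XOR (NOT 0 XOR 0))) -> 1
  row 28 [11100]: (((1 XOR 0) IMPLIES 1) OR ((0 AND NOT 1) XOR (NOT 1 XOR 1))) -> 1
  row 29 [11101]: (((1 XOR 1) IMPLIES 1) OR ((0 AND NOT 1) XOR (NOT 1 XOR 1))) -> 1
  row 30 [11110]: (((1 XOR 0) IMPLIES 1) OR ((1 AND NOT 1) XOR (NOT 1 XOR 1))) -> 1
  row 31 [11111]: (((1 XOR 1) IMPLIES 1) OR ((1 AND NOT 1) XOR (NOT 1 XOR 1))) -> 1
Full result column, 4 rows per line (a,b,c fixed per line; d,e runs 00..11 left to right):
  rows 0-3 [a,b,c=000]: 1110  = hex E
  rows 4-7 [a,b,c=001]: 1111  = hex F
  rows 8-11 [a,b,c=010]: 1110  = hex E
  rows 12-15 [a,b,c=011]: 1111  = hex F
  rows 16-19 [a,b,c=100]: 1101  = hex D
  rows 20-23 [a,b,c=101]: 1111  = hex F
  rows 24-27 [a,b,c=110]: 1101  = hex D
  rows 28-31 [a,b,c=111]: 1111  = hex F
Output column (row 0 .. row 31) = 11101111111011111101111111011111
Output column grouped in 4s = 1110 1111 1110 1111 1101 1111 1101 1111 = 0xEFEFDFDF
Convert to decimal digit by digit (value = value*16 + digit):
  E -> 14
  14*16 + 15 (F) = 239
  239*16 + 14 (E) = 3838
  3838*16 + 15 (F) = 61423
  61423*16 + 13 (D) = 982781
  982781*16 + 15 (F) = 15724511
  15724511*16 + 13 (D) = 251592189
  251592189*16 + 15 (F) = 4025475039
Decimal = 4025475039

4025475039


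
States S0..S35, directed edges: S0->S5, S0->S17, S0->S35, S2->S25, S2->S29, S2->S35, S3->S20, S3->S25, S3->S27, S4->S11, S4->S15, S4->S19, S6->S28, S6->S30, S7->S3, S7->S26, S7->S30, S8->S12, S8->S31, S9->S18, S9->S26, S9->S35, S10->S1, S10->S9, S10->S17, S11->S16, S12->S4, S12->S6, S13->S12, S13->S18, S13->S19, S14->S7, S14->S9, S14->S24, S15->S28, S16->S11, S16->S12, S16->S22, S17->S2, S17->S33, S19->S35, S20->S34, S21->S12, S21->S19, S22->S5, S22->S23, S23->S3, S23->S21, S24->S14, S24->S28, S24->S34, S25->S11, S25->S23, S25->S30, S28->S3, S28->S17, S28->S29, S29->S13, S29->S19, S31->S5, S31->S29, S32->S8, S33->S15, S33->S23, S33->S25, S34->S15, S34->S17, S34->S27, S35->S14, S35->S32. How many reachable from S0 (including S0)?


BFS from S0:
  layer 0: {S0}
  layer 1: {S5, S17, S35}
  layer 2: {S2, S14, S32, S33}
  layer 3: {S7, S8, S9, S15, S23, S24, S25, S29}
  layer 4: {S3, S11, S12, S13, S18, S19, S21, S26, S28, S30, S31, S34}
  layer 5: {S4, S6, S16, S20, S27}
  layer 6: {S22}
Reachable set: {S0, S2, S3, S4, S5, S6, S7, S8, S9, S11, S12, S13, S14, S15, S16, S17, S18, S19, S20, S21, S22, S23, S24, S25, S26, S27, S28, S29, S30, S31, S32, S33, S34, S35}
Count = 34

34


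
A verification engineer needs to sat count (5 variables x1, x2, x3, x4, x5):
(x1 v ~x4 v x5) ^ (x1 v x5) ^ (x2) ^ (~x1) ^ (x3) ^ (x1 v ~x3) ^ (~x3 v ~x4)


CNF with 7 clauses over 5 vars (32 assignments).
An assignment satisfies CNF iff every clause has >=1 true literal.
Check each row (bits = x1,x2,x3,x4,x5; clause T/F shown):
  row 0 [00000]: clauses=TFFTFTT -> 0
  row 1 [00001]: clauses=TTFTFTT -> 0
  row 2 [00010]: clauses=FFFTFTT -> 0
  row 3 [00011]: clauses=TTFTFTT -> 0
  row 4 [00100]: clauses=TFFTTFT -> 0
  row 5 [00101]: clauses=TTFTTFT -> 0
  row 6 [00110]: clauses=FFFTTFF -> 0
  row 7 [00111]: clauses=TTFTTFF -> 0
  row 8 [01000]: clauses=TFTTFTT -> 0
  row 9 [01001]: clauses=TTTTFTT -> 0
  row 10 [01010]: clauses=FFTTFTT -> 0
  row 11 [01011]: clauses=TTTTFTT -> 0
  row 12 [01100]: clauses=TFTTTFT -> 0
  row 13 [01101]: clauses=TTTTTFT -> 0
  row 14 [01110]: clauses=FFTTTFF -> 0
  row 15 [01111]: clauses=TTTTTFF -> 0
  row 16 [10000]: clauses=TTFFFTT -> 0
  row 17 [10001]: clauses=TTFFFTT -> 0
  row 18 [10010]: clauses=TTFFFTT -> 0
  row 19 [10011]: clauses=TTFFFTT -> 0
  row 20 [10100]: clauses=TTFFTTT -> 0
  row 21 [10101]: clauses=TTFFTTT -> 0
  row 22 [10110]: clauses=TTFFTTF -> 0
  row 23 [10111]: clauses=TTFFTTF -> 0
  row 24 [11000]: clauses=TTTFFTT -> 0
  row 25 [11001]: clauses=TTTFFTT -> 0
  row 26 [11010]: clauses=TTTFFTT -> 0
  row 27 [11011]: clauses=TTTFFTT -> 0
  row 28 [11100]: clauses=TTTFTTT -> 0
  row 29 [11101]: clauses=TTTFTTT -> 0
  row 30 [11110]: clauses=TTTFTTF -> 0
  row 31 [11111]: clauses=TTTFTTF -> 0
Full result column, 8 rows per line (x1,x2 fixed per line; x3,x4,x5 runs 000..111 left to right):
  rows 0-7 [x1,x2=00]: 00000000  (ones: 0)
  rows 8-15 [x1,x2=01]: 00000000  (ones: 0)
  rows 16-23 [x1,x2=10]: 00000000  (ones: 0)
  rows 24-31 [x1,x2=11]: 00000000  (ones: 0)
Satisfying assignments = 0+0+0+0 = 0

0


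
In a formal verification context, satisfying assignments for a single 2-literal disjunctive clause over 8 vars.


Step 1: Total=2^8=256
Step 2: Unsat when all 2 false: 2^6=64
Step 3: Sat=256-64=192

192


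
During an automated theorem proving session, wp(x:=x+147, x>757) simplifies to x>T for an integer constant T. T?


Formula: wp(x:=E, P) = P[E/x] (substitute E for x in postcondition)
Step 1: Postcondition: x>757
Step 2: Substitute x+147 for x: x+147>757
Step 3: Solve for x: x > 757-147 = 610

610


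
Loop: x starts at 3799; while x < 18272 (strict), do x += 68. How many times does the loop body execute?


Step 1: x goes from 3799 toward 18272 by 68; the body runs while x<18272, so iterations = ceil((bound-start)/step)
Step 2: Distance=14473
Step 3: ceil(14473/68)=213

213


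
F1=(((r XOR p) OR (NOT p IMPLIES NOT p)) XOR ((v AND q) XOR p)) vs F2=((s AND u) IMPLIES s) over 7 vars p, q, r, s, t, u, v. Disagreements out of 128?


F1 = (((r XOR p) OR (NOT p IMPLIES NOT p)) XOR ((v AND q) XOR p))
F2 = ((s AND u) IMPLIES s)
Evaluate both on each of 128 rows (bits = p,q,r,s,t,u,v):
  row 0 [0000000]: F1=1 F2=1 -> 0
  row 1 [0000001]: F1=1 F2=1 -> 0
  row 2 [0000010]: F1=1 F2=1 -> 0
  row 3 [0000011]: F1=1 F2=1 -> 0
  row 4 [0000100]: F1=1 F2=1 -> 0
  (every remaining row is evaluated the same way; all 128 results are listed next)
Full result column, 8 rows per line (p,q,r,s fixed per line; t,u,v runs 000..111 left to right):
  rows 0-7 [p,q,r,s=0000]: 00000000  (ones: 0)
  rows 8-15 [p,q,r,s=0001]: 00000000  (ones: 0)
  rows 16-23 [p,q,r,s=0010]: 00000000  (ones: 0)
  rows 24-31 [p,q,r,s=0011]: 00000000  (ones: 0)
  rows 32-39 [p,q,r,s=0100]: 01010101  (ones: 4)
  rows 40-47 [p,q,r,s=0101]: 01010101  (ones: 4)
  rows 48-55 [p,q,r,s=0110]: 01010101  (ones: 4)
  rows 56-63 [p,q,r,s=0111]: 01010101  (ones: 4)
  rows 64-71 [p,q,r,s=1000]: 11111111  (ones: 8)
  rows 72-79 [p,q,r,s=1001]: 11111111  (ones: 8)
  rows 80-87 [p,q,r,s=1010]: 11111111  (ones: 8)
  rows 88-95 [p,q,r,s=1011]: 11111111  (ones: 8)
  rows 96-103 [p,q,r,s=1100]: 10101010  (ones: 4)
  rows 104-111 [p,q,r,s=1101]: 10101010  (ones: 4)
  rows 112-119 [p,q,r,s=1110]: 10101010  (ones: 4)
  rows 120-127 [p,q,r,s=1111]: 10101010  (ones: 4)
Disagreements = 0+0+0+0+4+4+4+4+8+8+8+8+4+4+4+4 = 64

64
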